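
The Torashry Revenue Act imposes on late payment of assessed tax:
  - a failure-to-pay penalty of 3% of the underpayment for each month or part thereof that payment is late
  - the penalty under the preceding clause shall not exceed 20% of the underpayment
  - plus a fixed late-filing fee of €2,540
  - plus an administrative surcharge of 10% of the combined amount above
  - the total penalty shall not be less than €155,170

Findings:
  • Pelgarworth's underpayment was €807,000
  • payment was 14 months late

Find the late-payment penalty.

€180,334

Accrued rate: 3% × 14 = 42%, capped at 20% → 20%
Failure-to-pay penalty: 20% of €807,000 = €161,400
Penalty before surcharge: €161,400 + €2,540 = €163,940
Administrative surcharge: 10% of €163,940 = €16,394
Total penalty: €163,940 + €16,394 = €180,334
Minimum €155,170: €180,334 meets the minimum, no increase.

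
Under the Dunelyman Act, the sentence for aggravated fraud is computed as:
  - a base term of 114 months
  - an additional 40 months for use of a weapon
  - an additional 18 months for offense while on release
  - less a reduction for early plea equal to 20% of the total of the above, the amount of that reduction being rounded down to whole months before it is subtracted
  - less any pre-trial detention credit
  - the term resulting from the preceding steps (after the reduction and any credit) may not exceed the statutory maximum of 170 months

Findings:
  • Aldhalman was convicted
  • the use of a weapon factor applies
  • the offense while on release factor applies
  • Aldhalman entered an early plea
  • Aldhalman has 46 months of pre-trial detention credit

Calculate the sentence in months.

92 months

Use of a weapon enhancement: +40 months
Offense while on release enhancement: +18 months
Adjusted term: 114 months + 40 months + 18 months = 172 months
Early plea reduction: 20% of 172 months = 34 months (rounded down)
After reduction: 172 − 34 = 138 months
Less pre-trial detention credit: 138 months − 46 months = 92 months
Cap at 170 months: 92 months is within the cap, no reduction.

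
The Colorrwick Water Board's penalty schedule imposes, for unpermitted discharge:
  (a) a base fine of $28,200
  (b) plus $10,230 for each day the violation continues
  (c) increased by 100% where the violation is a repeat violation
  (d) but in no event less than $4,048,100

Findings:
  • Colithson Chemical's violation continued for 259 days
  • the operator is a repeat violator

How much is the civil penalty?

$5,355,540

Per-day component: 259 × $10,230 = $2,649,570
Base plus per-day: $28,200 + $2,649,570 = $2,677,770
Enhancement: 100% of $2,677,770 = $2,677,770
Enhanced fine: $2,677,770 + $2,677,770 = $5,355,540
Minimum $4,048,100: $5,355,540 meets the minimum, no increase.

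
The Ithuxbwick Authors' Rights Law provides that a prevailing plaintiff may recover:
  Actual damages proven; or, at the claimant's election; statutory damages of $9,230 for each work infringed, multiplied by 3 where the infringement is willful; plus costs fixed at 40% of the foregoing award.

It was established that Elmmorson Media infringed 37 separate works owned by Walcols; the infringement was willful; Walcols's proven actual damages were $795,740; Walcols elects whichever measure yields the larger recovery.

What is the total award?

$1,434,342

Statutory damages: 37 × $9,230 = $341,510
Trebled: 3 × $341,510 = $1,024,530
Greater of actual damages ($795,740) or enhanced statutory damages ($1,024,530): $1,024,530
Costs: 40% of $1,024,530 = $409,812
Award plus costs: $1,024,530 + $409,812 = $1,434,342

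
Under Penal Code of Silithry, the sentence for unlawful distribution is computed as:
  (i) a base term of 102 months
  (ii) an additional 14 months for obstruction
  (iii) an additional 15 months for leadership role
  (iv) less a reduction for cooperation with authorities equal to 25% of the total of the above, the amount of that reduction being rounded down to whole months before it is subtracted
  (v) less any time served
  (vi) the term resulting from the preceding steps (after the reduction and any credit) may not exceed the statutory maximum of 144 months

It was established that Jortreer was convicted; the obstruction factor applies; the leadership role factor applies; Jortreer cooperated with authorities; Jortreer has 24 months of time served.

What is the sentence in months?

75 months

Obstruction enhancement: +14 months
Leadership role enhancement: +15 months
Adjusted term: 102 months + 14 months + 15 months = 131 months
Cooperation with authorities reduction: 25% of 131 months = 32 months (rounded down)
After reduction: 131 − 32 = 99 months
Less time served: 99 months − 24 months = 75 months
Cap at 144 months: 75 months is within the cap, no reduction.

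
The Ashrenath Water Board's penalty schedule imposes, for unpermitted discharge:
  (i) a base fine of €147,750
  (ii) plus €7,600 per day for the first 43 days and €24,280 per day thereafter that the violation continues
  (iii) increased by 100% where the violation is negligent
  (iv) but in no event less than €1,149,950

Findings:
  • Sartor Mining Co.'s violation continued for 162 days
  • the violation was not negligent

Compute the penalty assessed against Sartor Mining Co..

Civil penalty: €3,363,870

First 43 days: 43 × €7,600 = €326,800
Remaining days: (162 − 43) × €24,280 = €2,889,320
Per-day component: €326,800 + €2,889,320 = €3,216,120
Base plus per-day: €147,750 + €3,216,120 = €3,363,870
The violation was not negligent: no 100% increase.
Minimum €1,149,950: €3,363,870 meets the minimum, no increase.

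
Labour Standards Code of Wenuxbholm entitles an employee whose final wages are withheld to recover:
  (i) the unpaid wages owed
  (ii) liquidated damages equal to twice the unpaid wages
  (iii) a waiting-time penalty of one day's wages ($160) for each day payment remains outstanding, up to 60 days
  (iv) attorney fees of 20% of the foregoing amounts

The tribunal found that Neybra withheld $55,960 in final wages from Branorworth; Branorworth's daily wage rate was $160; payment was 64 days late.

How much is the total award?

Doubled: 2 × $55,960 = $111,920
Penalty days: min(64, 60) = 60
Waiting-time penalty: 60 × $160 = $9,600
Subtotal: $55,960 + $111,920 + $9,600 = $177,480
Attorney fees: 20% of $177,480 = $35,496
Total award: $177,480 + $35,496 = $212,976

$212,976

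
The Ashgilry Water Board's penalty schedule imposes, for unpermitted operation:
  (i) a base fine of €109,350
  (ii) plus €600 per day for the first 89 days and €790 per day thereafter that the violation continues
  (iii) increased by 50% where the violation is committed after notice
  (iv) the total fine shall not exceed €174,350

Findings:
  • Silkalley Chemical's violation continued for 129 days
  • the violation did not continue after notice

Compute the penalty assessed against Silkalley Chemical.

First 89 days: 89 × €600 = €53,400
Remaining days: (129 − 89) × €790 = €31,600
Per-day component: €53,400 + €31,600 = €85,000
Base plus per-day: €109,350 + €85,000 = €194,350
The violation did not continue after notice: no 50% increase.
Cap at €174,350: €194,350 exceeds the cap → €174,350

€174,350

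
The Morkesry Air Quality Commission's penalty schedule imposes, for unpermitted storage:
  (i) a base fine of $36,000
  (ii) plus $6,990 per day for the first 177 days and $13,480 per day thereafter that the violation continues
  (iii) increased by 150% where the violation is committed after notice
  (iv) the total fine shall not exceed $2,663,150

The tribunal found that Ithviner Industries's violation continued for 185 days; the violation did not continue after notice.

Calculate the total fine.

$1,381,070

First 177 days: 177 × $6,990 = $1,237,230
Remaining days: (185 − 177) × $13,480 = $107,840
Per-day component: $1,237,230 + $107,840 = $1,345,070
Base plus per-day: $36,000 + $1,345,070 = $1,381,070
The violation did not continue after notice: no 150% increase.
Cap at $2,663,150: $1,381,070 is within the cap, no reduction.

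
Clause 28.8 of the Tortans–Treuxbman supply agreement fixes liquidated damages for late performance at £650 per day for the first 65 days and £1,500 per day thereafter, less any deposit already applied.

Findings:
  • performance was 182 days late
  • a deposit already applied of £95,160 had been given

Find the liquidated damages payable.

First 65 days: 65 × £650 = £42,250
Remaining days: (182 − 65) × £1,500 = £175,500
Accrued per-day damages: £42,250 + £175,500 = £217,750
Less deposit already applied: £217,750 − £95,160 = £122,590

£122,590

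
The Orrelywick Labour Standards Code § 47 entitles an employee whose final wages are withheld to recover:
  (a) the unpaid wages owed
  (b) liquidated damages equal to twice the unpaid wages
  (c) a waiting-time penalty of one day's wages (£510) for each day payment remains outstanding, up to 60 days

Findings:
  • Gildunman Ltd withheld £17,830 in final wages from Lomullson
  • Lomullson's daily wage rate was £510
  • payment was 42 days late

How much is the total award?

£74,910

Doubled: 2 × £17,830 = £35,660
Penalty days: min(42, 60) = 42
Waiting-time penalty: 42 × £510 = £21,420
Total award: £17,830 + £35,660 + £21,420 = £74,910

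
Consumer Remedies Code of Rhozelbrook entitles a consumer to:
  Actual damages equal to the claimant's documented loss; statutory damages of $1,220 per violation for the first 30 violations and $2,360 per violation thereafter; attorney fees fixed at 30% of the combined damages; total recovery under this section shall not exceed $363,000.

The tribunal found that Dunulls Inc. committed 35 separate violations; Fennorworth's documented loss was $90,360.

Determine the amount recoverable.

First 30 violations: 30 × $1,220 = $36,600
Remaining violations: (35 − 30) × $2,360 = $11,800
Statutory damages: $36,600 + $11,800 = $48,400
Combined damages: $90,360 + $48,400 = $138,760
Attorney fees: 30% of $138,760 = $41,628
Total before cap: $138,760 + $41,628 = $180,388
Cap at $363,000: $180,388 is within the cap, no reduction.

$180,388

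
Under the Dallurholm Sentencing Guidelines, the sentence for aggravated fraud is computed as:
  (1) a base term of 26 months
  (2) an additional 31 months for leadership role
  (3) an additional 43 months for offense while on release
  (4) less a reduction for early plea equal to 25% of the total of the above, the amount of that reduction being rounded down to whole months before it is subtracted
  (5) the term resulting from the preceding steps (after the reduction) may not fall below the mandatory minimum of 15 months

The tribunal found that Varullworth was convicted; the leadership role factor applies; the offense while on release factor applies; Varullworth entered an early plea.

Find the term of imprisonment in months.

Leadership role enhancement: +31 months
Offense while on release enhancement: +43 months
Adjusted term: 26 months + 31 months + 43 months = 100 months
Early plea reduction: 25% of 100 months = 25 months (rounded down)
After reduction: 100 − 25 = 75 months
Minimum 15 months: 75 months meets the minimum, no increase.

75 months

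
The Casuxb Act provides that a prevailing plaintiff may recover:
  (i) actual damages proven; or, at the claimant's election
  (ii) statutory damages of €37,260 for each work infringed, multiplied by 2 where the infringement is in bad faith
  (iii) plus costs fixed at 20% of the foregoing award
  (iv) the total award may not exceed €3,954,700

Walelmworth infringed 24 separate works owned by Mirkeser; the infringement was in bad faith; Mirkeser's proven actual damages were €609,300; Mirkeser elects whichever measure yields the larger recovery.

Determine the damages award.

€2,146,176

Statutory damages: 24 × €37,260 = €894,240
Doubled: 2 × €894,240 = €1,788,480
Greater of actual damages (€609,300) or enhanced statutory damages (€1,788,480): €1,788,480
Costs: 20% of €1,788,480 = €357,696
Award plus costs: €1,788,480 + €357,696 = €2,146,176
Cap at €3,954,700: €2,146,176 is within the cap, no reduction.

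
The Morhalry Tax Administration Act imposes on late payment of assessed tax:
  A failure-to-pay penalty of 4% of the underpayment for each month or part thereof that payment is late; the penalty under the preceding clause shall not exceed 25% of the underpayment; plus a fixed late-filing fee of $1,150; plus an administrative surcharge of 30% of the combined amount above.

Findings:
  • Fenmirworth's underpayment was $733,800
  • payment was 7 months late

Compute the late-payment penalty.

Accrued rate: 4% × 7 = 28%, capped at 25% → 25%
Failure-to-pay penalty: 25% of $733,800 = $183,450
Penalty before surcharge: $183,450 + $1,150 = $184,600
Administrative surcharge: 30% of $184,600 = $55,380
Total penalty: $184,600 + $55,380 = $239,980

Penalty: $239,980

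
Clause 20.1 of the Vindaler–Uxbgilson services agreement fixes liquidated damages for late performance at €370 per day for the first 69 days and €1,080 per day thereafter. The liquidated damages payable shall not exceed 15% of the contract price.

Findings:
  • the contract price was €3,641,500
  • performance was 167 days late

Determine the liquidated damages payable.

First 69 days: 69 × €370 = €25,530
Remaining days: (167 − 69) × €1,080 = €105,840
Accrued per-day damages: €25,530 + €105,840 = €131,370
Cap: 15% of €3,641,500 = €546,225
Cap at €546,225: €131,370 is within the cap, no reduction.

Liquidated damages: €131,370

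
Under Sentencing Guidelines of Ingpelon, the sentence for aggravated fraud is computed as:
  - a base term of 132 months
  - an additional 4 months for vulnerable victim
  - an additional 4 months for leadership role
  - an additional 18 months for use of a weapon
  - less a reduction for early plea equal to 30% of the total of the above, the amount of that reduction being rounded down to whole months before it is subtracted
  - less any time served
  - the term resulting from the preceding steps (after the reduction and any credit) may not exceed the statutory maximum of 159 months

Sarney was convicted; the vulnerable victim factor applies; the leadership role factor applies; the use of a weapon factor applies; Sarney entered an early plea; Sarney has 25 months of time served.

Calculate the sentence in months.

86 months

Vulnerable victim enhancement: +4 months
Leadership role enhancement: +4 months
Use of a weapon enhancement: +18 months
Adjusted term: 132 months + 4 months + 4 months + 18 months = 158 months
Early plea reduction: 30% of 158 months = 47 months (rounded down)
After reduction: 158 − 47 = 111 months
Less time served: 111 months − 25 months = 86 months
Cap at 159 months: 86 months is within the cap, no reduction.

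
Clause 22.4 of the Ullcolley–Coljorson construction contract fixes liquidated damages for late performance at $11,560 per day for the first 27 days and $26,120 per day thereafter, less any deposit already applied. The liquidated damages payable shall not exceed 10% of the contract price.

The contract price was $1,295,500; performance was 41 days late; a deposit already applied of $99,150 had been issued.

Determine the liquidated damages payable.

$129,550

First 27 days: 27 × $11,560 = $312,120
Remaining days: (41 − 27) × $26,120 = $365,680
Accrued per-day damages: $312,120 + $365,680 = $677,800
Less deposit already applied: $677,800 − $99,150 = $578,650
Cap: 10% of $1,295,500 = $129,550
Cap at $129,550: $578,650 exceeds the cap → $129,550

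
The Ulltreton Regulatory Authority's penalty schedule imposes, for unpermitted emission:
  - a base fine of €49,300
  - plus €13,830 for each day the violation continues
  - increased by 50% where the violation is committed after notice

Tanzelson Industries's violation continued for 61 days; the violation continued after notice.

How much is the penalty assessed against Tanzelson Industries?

Per-day component: 61 × €13,830 = €843,630
Base plus per-day: €49,300 + €843,630 = €892,930
Enhancement: 50% of €892,930 = €446,465
Enhanced fine: €892,930 + €446,465 = €1,339,395

€1,339,395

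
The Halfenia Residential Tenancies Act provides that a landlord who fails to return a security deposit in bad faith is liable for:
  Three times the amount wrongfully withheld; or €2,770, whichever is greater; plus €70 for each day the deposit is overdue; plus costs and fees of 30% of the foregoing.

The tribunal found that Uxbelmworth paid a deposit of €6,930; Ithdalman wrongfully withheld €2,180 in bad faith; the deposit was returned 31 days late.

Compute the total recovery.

Trebled: 3 × €2,180 = €6,540
Minimum €2,770: €6,540 meets the minimum, no increase.
Late-return penalty: 31 × €70 = €2,170
Damages plus late penalty: €6,540 + €2,170 = €8,710
Costs and fees: 30% of €8,710 = €2,613
Total recovery: €8,710 + €2,613 = €11,323

Recovery: €11,323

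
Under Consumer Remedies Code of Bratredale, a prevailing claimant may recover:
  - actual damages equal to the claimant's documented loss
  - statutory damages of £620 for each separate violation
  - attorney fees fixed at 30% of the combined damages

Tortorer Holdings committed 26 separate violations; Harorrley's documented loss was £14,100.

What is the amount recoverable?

Statutory damages: 26 × £620 = £16,120
Combined damages: £14,100 + £16,120 = £30,220
Attorney fees: 30% of £30,220 = £9,066
Total recovery: £30,220 + £9,066 = £39,286

Total recovery: £39,286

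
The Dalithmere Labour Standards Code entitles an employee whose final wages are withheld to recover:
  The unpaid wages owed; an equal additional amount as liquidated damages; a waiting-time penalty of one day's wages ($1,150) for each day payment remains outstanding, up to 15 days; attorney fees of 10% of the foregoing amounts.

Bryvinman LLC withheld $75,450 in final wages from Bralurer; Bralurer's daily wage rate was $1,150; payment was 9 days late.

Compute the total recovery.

$177,375

Liquidated damages (equal amount): $75,450
Penalty days: min(9, 15) = 9
Waiting-time penalty: 9 × $1,150 = $10,350
Subtotal: $75,450 + $75,450 + $10,350 = $161,250
Attorney fees: 10% of $161,250 = $16,125
Total award: $161,250 + $16,125 = $177,375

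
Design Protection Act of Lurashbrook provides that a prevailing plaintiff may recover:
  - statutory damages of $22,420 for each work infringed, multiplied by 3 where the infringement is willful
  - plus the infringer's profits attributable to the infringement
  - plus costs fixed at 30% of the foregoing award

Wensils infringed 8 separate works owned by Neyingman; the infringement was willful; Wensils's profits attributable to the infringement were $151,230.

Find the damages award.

$896,103

Statutory damages: 8 × $22,420 = $179,360
Trebled: 3 × $179,360 = $538,080
Combined award: $538,080 + $151,230 = $689,310
Costs: 30% of $689,310 = $206,793
Award plus costs: $689,310 + $206,793 = $896,103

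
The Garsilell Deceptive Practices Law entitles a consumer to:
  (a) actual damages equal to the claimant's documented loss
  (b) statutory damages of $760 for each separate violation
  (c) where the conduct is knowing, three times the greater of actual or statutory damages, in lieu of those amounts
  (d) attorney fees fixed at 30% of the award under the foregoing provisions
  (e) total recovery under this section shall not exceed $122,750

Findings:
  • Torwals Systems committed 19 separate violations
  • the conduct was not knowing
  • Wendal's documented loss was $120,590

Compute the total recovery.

Total recovery: $122,750

Statutory damages: 19 × $760 = $14,440
Conduct not knowing: the in-lieu enhancement does not apply.
Actual plus statutory damages: $120,590 + $14,440 = $135,030
Attorney fees: 30% of $135,030 = $40,509
Total before cap: $135,030 + $40,509 = $175,539
Cap at $122,750: $175,539 exceeds the cap → $122,750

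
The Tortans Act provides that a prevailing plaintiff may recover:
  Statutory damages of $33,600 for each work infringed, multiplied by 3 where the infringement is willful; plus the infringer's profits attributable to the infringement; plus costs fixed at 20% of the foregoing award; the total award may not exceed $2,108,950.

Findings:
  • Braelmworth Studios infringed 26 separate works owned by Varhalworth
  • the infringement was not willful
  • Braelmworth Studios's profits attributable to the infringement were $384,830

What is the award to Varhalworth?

$1,510,116

Statutory damages: 26 × $33,600 = $873,600
Infringement not willful: no ×3 enhancement.
Combined award: $873,600 + $384,830 = $1,258,430
Costs: 20% of $1,258,430 = $251,686
Award plus costs: $1,258,430 + $251,686 = $1,510,116
Cap at $2,108,950: $1,510,116 is within the cap, no reduction.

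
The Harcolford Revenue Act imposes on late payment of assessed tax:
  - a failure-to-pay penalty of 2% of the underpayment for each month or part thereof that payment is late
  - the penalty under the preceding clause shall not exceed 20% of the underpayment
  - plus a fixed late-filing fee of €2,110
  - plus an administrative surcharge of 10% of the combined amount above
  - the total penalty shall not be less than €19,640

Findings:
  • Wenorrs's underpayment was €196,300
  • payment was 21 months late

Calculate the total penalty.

Penalty: €45,507

Accrued rate: 2% × 21 = 42%, capped at 20% → 20%
Failure-to-pay penalty: 20% of €196,300 = €39,260
Penalty before surcharge: €39,260 + €2,110 = €41,370
Administrative surcharge: 10% of €41,370 = €4,137
Total penalty: €41,370 + €4,137 = €45,507
Minimum €19,640: €45,507 meets the minimum, no increase.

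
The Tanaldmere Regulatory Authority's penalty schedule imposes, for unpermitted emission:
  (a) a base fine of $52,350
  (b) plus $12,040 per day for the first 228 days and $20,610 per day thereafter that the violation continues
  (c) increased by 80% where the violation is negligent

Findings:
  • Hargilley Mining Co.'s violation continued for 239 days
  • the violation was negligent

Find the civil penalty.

Civil penalty: $5,443,524

First 228 days: 228 × $12,040 = $2,745,120
Remaining days: (239 − 228) × $20,610 = $226,710
Per-day component: $2,745,120 + $226,710 = $2,971,830
Base plus per-day: $52,350 + $2,971,830 = $3,024,180
Enhancement: 80% of $3,024,180 = $2,419,344
Enhanced fine: $3,024,180 + $2,419,344 = $5,443,524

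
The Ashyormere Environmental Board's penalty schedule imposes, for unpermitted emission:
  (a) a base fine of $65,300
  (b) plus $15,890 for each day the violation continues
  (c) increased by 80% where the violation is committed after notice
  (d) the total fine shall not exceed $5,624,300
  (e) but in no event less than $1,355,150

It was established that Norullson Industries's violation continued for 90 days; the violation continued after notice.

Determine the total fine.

Per-day component: 90 × $15,890 = $1,430,100
Base plus per-day: $65,300 + $1,430,100 = $1,495,400
Enhancement: 80% of $1,495,400 = $1,196,320
Enhanced fine: $1,495,400 + $1,196,320 = $2,691,720
Cap at $5,624,300: $2,691,720 is within the cap, no reduction.
Minimum $1,355,150: $2,691,720 meets the minimum, no increase.

$2,691,720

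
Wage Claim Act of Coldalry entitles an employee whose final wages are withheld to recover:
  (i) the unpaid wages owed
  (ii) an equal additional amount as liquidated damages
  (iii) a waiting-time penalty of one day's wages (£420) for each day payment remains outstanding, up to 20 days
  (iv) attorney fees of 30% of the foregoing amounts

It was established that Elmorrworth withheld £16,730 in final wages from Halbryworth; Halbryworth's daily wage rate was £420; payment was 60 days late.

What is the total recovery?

Liquidated damages (equal amount): £16,730
Penalty days: min(60, 20) = 20
Waiting-time penalty: 20 × £420 = £8,400
Subtotal: £16,730 + £16,730 + £8,400 = £41,860
Attorney fees: 30% of £41,860 = £12,558
Total award: £41,860 + £12,558 = £54,418

Total award: £54,418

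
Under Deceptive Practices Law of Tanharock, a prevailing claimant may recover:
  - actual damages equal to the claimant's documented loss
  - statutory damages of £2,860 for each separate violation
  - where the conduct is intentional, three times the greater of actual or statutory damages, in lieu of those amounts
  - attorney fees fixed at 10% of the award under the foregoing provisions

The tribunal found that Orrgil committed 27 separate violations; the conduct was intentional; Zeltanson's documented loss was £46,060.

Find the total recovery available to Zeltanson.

Total recovery: £254,826

Statutory damages: 27 × £2,860 = £77,220
Greater of actual damages (£46,060) or statutory damages (£77,220): £77,220
Trebled: 3 × £77,220 = £231,660
Attorney fees: 10% of £231,660 = £23,166
Total recovery: £231,660 + £23,166 = £254,826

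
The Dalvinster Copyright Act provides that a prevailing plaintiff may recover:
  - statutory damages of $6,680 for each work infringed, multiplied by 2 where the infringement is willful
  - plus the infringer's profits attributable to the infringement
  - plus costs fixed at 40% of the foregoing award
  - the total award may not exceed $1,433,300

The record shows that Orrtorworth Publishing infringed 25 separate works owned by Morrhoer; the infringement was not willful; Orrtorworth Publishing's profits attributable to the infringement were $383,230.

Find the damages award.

$770,322

Statutory damages: 25 × $6,680 = $167,000
Infringement not willful: no ×2 enhancement.
Combined award: $167,000 + $383,230 = $550,230
Costs: 40% of $550,230 = $220,092
Award plus costs: $550,230 + $220,092 = $770,322
Cap at $1,433,300: $770,322 is within the cap, no reduction.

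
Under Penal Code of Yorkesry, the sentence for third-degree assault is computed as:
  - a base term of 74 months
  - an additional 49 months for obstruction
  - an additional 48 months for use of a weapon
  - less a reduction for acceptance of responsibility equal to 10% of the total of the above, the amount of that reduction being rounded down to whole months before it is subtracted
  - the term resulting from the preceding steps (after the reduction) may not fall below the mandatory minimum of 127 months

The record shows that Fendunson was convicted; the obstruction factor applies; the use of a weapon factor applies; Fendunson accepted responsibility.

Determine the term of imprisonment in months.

Obstruction enhancement: +49 months
Use of a weapon enhancement: +48 months
Adjusted term: 74 months + 49 months + 48 months = 171 months
Acceptance of responsibility reduction: 10% of 171 months = 17 months (rounded down)
After reduction: 171 − 17 = 154 months
Minimum 127 months: 154 months meets the minimum, no increase.

154 months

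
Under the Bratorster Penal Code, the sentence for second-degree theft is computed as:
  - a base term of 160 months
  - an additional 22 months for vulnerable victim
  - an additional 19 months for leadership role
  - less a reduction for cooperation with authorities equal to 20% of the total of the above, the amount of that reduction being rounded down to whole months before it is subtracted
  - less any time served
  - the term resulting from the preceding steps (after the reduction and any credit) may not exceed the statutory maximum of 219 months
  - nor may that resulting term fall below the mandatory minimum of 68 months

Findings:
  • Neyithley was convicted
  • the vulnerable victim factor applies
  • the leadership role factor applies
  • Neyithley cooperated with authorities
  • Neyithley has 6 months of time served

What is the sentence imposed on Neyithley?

Sentence: 155 months

Vulnerable victim enhancement: +22 months
Leadership role enhancement: +19 months
Adjusted term: 160 months + 22 months + 19 months = 201 months
Cooperation with authorities reduction: 20% of 201 months = 40 months (rounded down)
After reduction: 201 − 40 = 161 months
Less time served: 161 months − 6 months = 155 months
Cap at 219 months: 155 months is within the cap, no reduction.
Minimum 68 months: 155 months meets the minimum, no increase.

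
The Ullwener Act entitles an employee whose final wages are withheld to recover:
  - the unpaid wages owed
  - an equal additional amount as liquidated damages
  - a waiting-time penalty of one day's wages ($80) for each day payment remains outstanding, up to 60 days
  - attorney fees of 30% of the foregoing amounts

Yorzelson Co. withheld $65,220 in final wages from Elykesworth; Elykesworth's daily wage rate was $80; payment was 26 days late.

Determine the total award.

$172,276

Liquidated damages (equal amount): $65,220
Penalty days: min(26, 60) = 26
Waiting-time penalty: 26 × $80 = $2,080
Subtotal: $65,220 + $65,220 + $2,080 = $132,520
Attorney fees: 30% of $132,520 = $39,756
Total award: $132,520 + $39,756 = $172,276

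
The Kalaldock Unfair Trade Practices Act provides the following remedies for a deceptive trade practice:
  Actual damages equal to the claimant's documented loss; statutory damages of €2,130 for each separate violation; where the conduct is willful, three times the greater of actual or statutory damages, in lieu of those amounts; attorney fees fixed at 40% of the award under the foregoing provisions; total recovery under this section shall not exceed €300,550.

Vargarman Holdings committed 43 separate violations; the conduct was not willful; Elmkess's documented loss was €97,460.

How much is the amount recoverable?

Total recovery: €264,670

Statutory damages: 43 × €2,130 = €91,590
Conduct not willful: the in-lieu enhancement does not apply.
Actual plus statutory damages: €97,460 + €91,590 = €189,050
Attorney fees: 40% of €189,050 = €75,620
Total before cap: €189,050 + €75,620 = €264,670
Cap at €300,550: €264,670 is within the cap, no reduction.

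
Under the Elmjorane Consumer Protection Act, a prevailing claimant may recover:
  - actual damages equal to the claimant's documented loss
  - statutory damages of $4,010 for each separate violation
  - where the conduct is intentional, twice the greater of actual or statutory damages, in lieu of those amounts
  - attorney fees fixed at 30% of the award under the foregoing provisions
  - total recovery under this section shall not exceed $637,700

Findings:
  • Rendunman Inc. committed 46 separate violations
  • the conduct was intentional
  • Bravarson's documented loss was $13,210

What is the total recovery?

Statutory damages: 46 × $4,010 = $184,460
Greater of actual damages ($13,210) or statutory damages ($184,460): $184,460
Doubled: 2 × $184,460 = $368,920
Attorney fees: 30% of $368,920 = $110,676
Total before cap: $368,920 + $110,676 = $479,596
Cap at $637,700: $479,596 is within the cap, no reduction.

$479,596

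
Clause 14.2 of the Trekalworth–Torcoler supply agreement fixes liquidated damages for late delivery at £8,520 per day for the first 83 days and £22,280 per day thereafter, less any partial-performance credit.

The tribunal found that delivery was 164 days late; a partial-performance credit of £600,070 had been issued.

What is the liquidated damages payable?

£1,911,770

First 83 days: 83 × £8,520 = £707,160
Remaining days: (164 − 83) × £22,280 = £1,804,680
Accrued per-day damages: £707,160 + £1,804,680 = £2,511,840
Less partial-performance credit: £2,511,840 − £600,070 = £1,911,770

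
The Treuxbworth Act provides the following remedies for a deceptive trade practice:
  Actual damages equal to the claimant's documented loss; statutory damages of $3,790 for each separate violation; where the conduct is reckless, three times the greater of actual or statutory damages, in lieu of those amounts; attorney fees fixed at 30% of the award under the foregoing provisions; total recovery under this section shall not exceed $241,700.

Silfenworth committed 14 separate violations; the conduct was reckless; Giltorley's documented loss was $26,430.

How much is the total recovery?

Total recovery: $206,934

Statutory damages: 14 × $3,790 = $53,060
Greater of actual damages ($26,430) or statutory damages ($53,060): $53,060
Trebled: 3 × $53,060 = $159,180
Attorney fees: 30% of $159,180 = $47,754
Total before cap: $159,180 + $47,754 = $206,934
Cap at $241,700: $206,934 is within the cap, no reduction.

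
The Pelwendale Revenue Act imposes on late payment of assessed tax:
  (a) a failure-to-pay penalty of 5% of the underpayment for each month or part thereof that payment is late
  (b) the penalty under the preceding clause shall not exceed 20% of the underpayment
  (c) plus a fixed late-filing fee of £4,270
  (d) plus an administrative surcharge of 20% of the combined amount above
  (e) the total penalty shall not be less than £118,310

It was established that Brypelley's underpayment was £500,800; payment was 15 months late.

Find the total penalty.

£125,316

Accrued rate: 5% × 15 = 75%, capped at 20% → 20%
Failure-to-pay penalty: 20% of £500,800 = £100,160
Penalty before surcharge: £100,160 + £4,270 = £104,430
Administrative surcharge: 20% of £104,430 = £20,886
Total penalty: £104,430 + £20,886 = £125,316
Minimum £118,310: £125,316 meets the minimum, no increase.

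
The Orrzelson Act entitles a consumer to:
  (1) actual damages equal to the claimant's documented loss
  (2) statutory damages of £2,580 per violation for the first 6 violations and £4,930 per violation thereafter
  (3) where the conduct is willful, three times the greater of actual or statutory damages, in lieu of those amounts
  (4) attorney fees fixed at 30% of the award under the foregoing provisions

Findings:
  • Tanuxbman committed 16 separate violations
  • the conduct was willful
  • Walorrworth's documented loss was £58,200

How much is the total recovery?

First 6 violations: 6 × £2,580 = £15,480
Remaining violations: (16 − 6) × £4,930 = £49,300
Statutory damages: £15,480 + £49,300 = £64,780
Greater of actual damages (£58,200) or statutory damages (£64,780): £64,780
Trebled: 3 × £64,780 = £194,340
Attorney fees: 30% of £194,340 = £58,302
Total recovery: £194,340 + £58,302 = £252,642

£252,642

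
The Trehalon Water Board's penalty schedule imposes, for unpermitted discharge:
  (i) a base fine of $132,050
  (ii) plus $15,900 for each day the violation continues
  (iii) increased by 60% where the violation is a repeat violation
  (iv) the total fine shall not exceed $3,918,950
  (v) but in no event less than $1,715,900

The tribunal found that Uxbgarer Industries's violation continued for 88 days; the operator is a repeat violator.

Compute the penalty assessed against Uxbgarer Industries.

$2,450,000

Per-day component: 88 × $15,900 = $1,399,200
Base plus per-day: $132,050 + $1,399,200 = $1,531,250
Enhancement: 60% of $1,531,250 = $918,750
Enhanced fine: $1,531,250 + $918,750 = $2,450,000
Cap at $3,918,950: $2,450,000 is within the cap, no reduction.
Minimum $1,715,900: $2,450,000 meets the minimum, no increase.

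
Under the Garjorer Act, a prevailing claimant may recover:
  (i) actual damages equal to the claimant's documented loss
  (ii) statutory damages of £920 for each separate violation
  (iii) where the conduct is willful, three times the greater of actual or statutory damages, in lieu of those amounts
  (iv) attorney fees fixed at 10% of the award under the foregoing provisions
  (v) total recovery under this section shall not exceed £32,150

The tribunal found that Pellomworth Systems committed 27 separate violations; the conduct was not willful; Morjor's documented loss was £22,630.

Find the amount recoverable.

£32,150

Statutory damages: 27 × £920 = £24,840
Conduct not willful: the in-lieu enhancement does not apply.
Actual plus statutory damages: £22,630 + £24,840 = £47,470
Attorney fees: 10% of £47,470 = £4,747
Total before cap: £47,470 + £4,747 = £52,217
Cap at £32,150: £52,217 exceeds the cap → £32,150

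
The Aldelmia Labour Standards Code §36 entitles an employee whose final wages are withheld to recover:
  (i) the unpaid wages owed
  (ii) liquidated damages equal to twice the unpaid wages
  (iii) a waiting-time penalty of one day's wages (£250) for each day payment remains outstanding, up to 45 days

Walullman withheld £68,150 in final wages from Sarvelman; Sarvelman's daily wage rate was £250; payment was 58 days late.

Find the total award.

Doubled: 2 × £68,150 = £136,300
Penalty days: min(58, 45) = 45
Waiting-time penalty: 45 × £250 = £11,250
Total award: £68,150 + £136,300 + £11,250 = £215,700

£215,700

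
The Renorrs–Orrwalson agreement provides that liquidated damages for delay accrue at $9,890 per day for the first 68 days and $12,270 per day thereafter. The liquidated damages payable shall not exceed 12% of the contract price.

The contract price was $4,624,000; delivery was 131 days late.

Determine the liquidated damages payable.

Liquidated damages: $554,880

First 68 days: 68 × $9,890 = $672,520
Remaining days: (131 − 68) × $12,270 = $773,010
Accrued per-day damages: $672,520 + $773,010 = $1,445,530
Cap: 12% of $4,624,000 = $554,880
Cap at $554,880: $1,445,530 exceeds the cap → $554,880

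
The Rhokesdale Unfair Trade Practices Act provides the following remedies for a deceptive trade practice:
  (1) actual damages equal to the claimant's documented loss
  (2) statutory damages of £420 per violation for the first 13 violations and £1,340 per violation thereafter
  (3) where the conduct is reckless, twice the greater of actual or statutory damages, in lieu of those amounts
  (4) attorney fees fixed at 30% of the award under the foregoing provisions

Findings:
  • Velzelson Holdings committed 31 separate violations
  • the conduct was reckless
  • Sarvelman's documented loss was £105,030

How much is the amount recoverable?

Total recovery: £273,078

First 13 violations: 13 × £420 = £5,460
Remaining violations: (31 − 13) × £1,340 = £24,120
Statutory damages: £5,460 + £24,120 = £29,580
Greater of actual damages (£105,030) or statutory damages (£29,580): £105,030
Doubled: 2 × £105,030 = £210,060
Attorney fees: 30% of £210,060 = £63,018
Total recovery: £210,060 + £63,018 = £273,078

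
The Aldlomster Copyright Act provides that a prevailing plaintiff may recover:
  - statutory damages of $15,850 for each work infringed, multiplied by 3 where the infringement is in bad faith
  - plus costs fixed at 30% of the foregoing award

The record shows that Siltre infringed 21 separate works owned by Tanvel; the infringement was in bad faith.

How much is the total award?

$1,298,115

Statutory damages: 21 × $15,850 = $332,850
Trebled: 3 × $332,850 = $998,550
Costs: 30% of $998,550 = $299,565
Award plus costs: $998,550 + $299,565 = $1,298,115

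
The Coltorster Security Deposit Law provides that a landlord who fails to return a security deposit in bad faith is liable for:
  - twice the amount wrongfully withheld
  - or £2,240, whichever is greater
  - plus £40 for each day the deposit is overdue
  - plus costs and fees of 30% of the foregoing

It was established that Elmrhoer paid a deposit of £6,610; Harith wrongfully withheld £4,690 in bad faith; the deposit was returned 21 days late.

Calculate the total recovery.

Doubled: 2 × £4,690 = £9,380
Minimum £2,240: £9,380 meets the minimum, no increase.
Late-return penalty: 21 × £40 = £840
Damages plus late penalty: £9,380 + £840 = £10,220
Costs and fees: 30% of £10,220 = £3,066
Total recovery: £10,220 + £3,066 = £13,286

£13,286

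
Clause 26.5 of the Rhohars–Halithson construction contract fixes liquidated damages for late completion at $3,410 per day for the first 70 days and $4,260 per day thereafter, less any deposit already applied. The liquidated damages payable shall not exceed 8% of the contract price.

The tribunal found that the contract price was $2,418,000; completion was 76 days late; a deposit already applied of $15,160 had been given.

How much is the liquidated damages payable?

First 70 days: 70 × $3,410 = $238,700
Remaining days: (76 − 70) × $4,260 = $25,560
Accrued per-day damages: $238,700 + $25,560 = $264,260
Less deposit already applied: $264,260 − $15,160 = $249,100
Cap: 8% of $2,418,000 = $193,440
Cap at $193,440: $249,100 exceeds the cap → $193,440

$193,440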